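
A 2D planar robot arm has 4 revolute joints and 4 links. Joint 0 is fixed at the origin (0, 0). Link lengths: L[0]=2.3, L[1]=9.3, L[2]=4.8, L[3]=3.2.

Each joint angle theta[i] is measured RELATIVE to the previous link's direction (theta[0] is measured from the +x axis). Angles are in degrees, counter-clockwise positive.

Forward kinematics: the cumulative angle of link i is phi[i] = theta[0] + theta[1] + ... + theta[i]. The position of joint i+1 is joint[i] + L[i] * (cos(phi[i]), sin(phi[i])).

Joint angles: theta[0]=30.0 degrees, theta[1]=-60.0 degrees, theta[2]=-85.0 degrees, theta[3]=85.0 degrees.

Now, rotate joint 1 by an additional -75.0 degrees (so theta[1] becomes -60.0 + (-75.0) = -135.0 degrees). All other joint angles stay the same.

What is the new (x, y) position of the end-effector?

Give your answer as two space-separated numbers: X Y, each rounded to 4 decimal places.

joint[0] = (0.0000, 0.0000)  (base)
link 0: phi[0] = 30 = 30 deg
  cos(30 deg) = 0.8660, sin(30 deg) = 0.5000
  joint[1] = (0.0000, 0.0000) + 2.3 * (0.8660, 0.5000) = (0.0000 + 1.9919, 0.0000 + 1.1500) = (1.9919, 1.1500)
link 1: phi[1] = 30 + -135 = -105 deg
  cos(-105 deg) = -0.2588, sin(-105 deg) = -0.9659
  joint[2] = (1.9919, 1.1500) + 9.3 * (-0.2588, -0.9659) = (1.9919 + -2.4070, 1.1500 + -8.9831) = (-0.4152, -7.8331)
link 2: phi[2] = 30 + -135 + -85 = -190 deg
  cos(-190 deg) = -0.9848, sin(-190 deg) = 0.1736
  joint[3] = (-0.4152, -7.8331) + 4.8 * (-0.9848, 0.1736) = (-0.4152 + -4.7271, -7.8331 + 0.8335) = (-5.1422, -6.9996)
link 3: phi[3] = 30 + -135 + -85 + 85 = -105 deg
  cos(-105 deg) = -0.2588, sin(-105 deg) = -0.9659
  joint[4] = (-5.1422, -6.9996) + 3.2 * (-0.2588, -0.9659) = (-5.1422 + -0.8282, -6.9996 + -3.0910) = (-5.9705, -10.0906)
End effector: (-5.9705, -10.0906)

Answer: -5.9705 -10.0906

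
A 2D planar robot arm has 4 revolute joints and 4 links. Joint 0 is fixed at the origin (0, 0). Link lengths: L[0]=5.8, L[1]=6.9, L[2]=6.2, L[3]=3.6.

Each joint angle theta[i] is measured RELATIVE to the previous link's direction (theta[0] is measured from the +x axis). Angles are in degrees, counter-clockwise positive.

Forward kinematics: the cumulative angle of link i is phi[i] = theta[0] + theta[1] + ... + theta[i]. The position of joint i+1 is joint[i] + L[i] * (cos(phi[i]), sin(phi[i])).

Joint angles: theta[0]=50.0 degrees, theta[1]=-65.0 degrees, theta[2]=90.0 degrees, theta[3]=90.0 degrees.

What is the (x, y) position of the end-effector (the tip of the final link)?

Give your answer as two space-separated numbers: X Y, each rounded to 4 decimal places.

Answer: 8.5204 9.5777

Derivation:
joint[0] = (0.0000, 0.0000)  (base)
link 0: phi[0] = 50 = 50 deg
  cos(50 deg) = 0.6428, sin(50 deg) = 0.7660
  joint[1] = (0.0000, 0.0000) + 5.8 * (0.6428, 0.7660) = (0.0000 + 3.7282, 0.0000 + 4.4431) = (3.7282, 4.4431)
link 1: phi[1] = 50 + -65 = -15 deg
  cos(-15 deg) = 0.9659, sin(-15 deg) = -0.2588
  joint[2] = (3.7282, 4.4431) + 6.9 * (0.9659, -0.2588) = (3.7282 + 6.6649, 4.4431 + -1.7859) = (10.3931, 2.6572)
link 2: phi[2] = 50 + -65 + 90 = 75 deg
  cos(75 deg) = 0.2588, sin(75 deg) = 0.9659
  joint[3] = (10.3931, 2.6572) + 6.2 * (0.2588, 0.9659) = (10.3931 + 1.6047, 2.6572 + 5.9887) = (11.9977, 8.6459)
link 3: phi[3] = 50 + -65 + 90 + 90 = 165 deg
  cos(165 deg) = -0.9659, sin(165 deg) = 0.2588
  joint[4] = (11.9977, 8.6459) + 3.6 * (-0.9659, 0.2588) = (11.9977 + -3.4773, 8.6459 + 0.9317) = (8.5204, 9.5777)
End effector: (8.5204, 9.5777)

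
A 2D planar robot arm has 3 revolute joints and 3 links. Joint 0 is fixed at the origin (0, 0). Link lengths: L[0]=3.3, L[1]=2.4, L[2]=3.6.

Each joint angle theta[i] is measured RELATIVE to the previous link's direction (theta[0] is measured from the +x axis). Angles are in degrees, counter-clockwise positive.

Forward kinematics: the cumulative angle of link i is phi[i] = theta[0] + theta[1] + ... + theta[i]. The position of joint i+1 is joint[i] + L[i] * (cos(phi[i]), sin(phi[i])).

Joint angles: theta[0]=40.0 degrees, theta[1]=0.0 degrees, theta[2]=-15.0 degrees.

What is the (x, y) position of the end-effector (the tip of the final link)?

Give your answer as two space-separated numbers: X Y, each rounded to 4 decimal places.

Answer: 7.6292 5.1853

Derivation:
joint[0] = (0.0000, 0.0000)  (base)
link 0: phi[0] = 40 = 40 deg
  cos(40 deg) = 0.7660, sin(40 deg) = 0.6428
  joint[1] = (0.0000, 0.0000) + 3.3 * (0.7660, 0.6428) = (0.0000 + 2.5279, 0.0000 + 2.1212) = (2.5279, 2.1212)
link 1: phi[1] = 40 + 0 = 40 deg
  cos(40 deg) = 0.7660, sin(40 deg) = 0.6428
  joint[2] = (2.5279, 2.1212) + 2.4 * (0.7660, 0.6428) = (2.5279 + 1.8385, 2.1212 + 1.5427) = (4.3665, 3.6639)
link 2: phi[2] = 40 + 0 + -15 = 25 deg
  cos(25 deg) = 0.9063, sin(25 deg) = 0.4226
  joint[3] = (4.3665, 3.6639) + 3.6 * (0.9063, 0.4226) = (4.3665 + 3.2627, 3.6639 + 1.5214) = (7.6292, 5.1853)
End effector: (7.6292, 5.1853)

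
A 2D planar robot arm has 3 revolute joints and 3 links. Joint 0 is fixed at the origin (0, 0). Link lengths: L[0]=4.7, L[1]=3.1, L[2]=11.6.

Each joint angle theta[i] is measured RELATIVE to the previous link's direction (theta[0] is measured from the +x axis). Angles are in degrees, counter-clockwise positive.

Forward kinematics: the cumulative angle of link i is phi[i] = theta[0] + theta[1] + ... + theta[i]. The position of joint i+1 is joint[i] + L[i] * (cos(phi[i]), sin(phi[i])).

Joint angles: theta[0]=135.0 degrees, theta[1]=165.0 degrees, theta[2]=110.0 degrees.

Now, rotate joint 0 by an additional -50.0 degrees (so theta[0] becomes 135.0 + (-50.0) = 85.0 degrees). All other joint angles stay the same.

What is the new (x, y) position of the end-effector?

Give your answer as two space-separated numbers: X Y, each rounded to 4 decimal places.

joint[0] = (0.0000, 0.0000)  (base)
link 0: phi[0] = 85 = 85 deg
  cos(85 deg) = 0.0872, sin(85 deg) = 0.9962
  joint[1] = (0.0000, 0.0000) + 4.7 * (0.0872, 0.9962) = (0.0000 + 0.4096, 0.0000 + 4.6821) = (0.4096, 4.6821)
link 1: phi[1] = 85 + 165 = 250 deg
  cos(250 deg) = -0.3420, sin(250 deg) = -0.9397
  joint[2] = (0.4096, 4.6821) + 3.1 * (-0.3420, -0.9397) = (0.4096 + -1.0603, 4.6821 + -2.9130) = (-0.6506, 1.7691)
link 2: phi[2] = 85 + 165 + 110 = 360 deg
  cos(360 deg) = 1.0000, sin(360 deg) = -0.0000
  joint[3] = (-0.6506, 1.7691) + 11.6 * (1.0000, -0.0000) = (-0.6506 + 11.6000, 1.7691 + -0.0000) = (10.9494, 1.7691)
End effector: (10.9494, 1.7691)

Answer: 10.9494 1.7691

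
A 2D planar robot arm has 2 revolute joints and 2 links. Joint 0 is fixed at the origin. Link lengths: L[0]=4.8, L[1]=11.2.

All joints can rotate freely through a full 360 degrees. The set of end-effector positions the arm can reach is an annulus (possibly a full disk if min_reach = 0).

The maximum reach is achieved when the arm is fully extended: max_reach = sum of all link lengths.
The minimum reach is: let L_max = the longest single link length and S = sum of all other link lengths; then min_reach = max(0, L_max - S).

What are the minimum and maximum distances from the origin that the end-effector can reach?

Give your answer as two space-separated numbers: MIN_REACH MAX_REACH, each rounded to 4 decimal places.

Answer: 6.4000 16.0000

Derivation:
Link lengths: [4.8, 11.2]
max_reach = 4.8 + 11.2 = 16
L_max = max([4.8, 11.2]) = 11.2
S (sum of others) = 16 - 11.2 = 4.8
min_reach = max(0, 11.2 - 4.8) = max(0, 6.4) = 6.4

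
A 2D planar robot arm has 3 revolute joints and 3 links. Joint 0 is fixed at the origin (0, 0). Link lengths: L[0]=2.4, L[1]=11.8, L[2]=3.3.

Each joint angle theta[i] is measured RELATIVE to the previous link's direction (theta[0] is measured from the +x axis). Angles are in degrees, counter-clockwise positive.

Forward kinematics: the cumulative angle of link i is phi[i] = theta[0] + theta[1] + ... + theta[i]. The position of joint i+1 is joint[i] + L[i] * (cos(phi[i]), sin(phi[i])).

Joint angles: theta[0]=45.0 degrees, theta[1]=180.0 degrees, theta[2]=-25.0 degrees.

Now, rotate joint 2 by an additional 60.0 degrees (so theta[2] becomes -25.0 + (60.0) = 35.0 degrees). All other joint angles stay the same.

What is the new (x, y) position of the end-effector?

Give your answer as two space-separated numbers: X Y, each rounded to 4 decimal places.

Answer: -7.2198 -9.8967

Derivation:
joint[0] = (0.0000, 0.0000)  (base)
link 0: phi[0] = 45 = 45 deg
  cos(45 deg) = 0.7071, sin(45 deg) = 0.7071
  joint[1] = (0.0000, 0.0000) + 2.4 * (0.7071, 0.7071) = (0.0000 + 1.6971, 0.0000 + 1.6971) = (1.6971, 1.6971)
link 1: phi[1] = 45 + 180 = 225 deg
  cos(225 deg) = -0.7071, sin(225 deg) = -0.7071
  joint[2] = (1.6971, 1.6971) + 11.8 * (-0.7071, -0.7071) = (1.6971 + -8.3439, 1.6971 + -8.3439) = (-6.6468, -6.6468)
link 2: phi[2] = 45 + 180 + 35 = 260 deg
  cos(260 deg) = -0.1736, sin(260 deg) = -0.9848
  joint[3] = (-6.6468, -6.6468) + 3.3 * (-0.1736, -0.9848) = (-6.6468 + -0.5730, -6.6468 + -3.2499) = (-7.2198, -9.8967)
End effector: (-7.2198, -9.8967)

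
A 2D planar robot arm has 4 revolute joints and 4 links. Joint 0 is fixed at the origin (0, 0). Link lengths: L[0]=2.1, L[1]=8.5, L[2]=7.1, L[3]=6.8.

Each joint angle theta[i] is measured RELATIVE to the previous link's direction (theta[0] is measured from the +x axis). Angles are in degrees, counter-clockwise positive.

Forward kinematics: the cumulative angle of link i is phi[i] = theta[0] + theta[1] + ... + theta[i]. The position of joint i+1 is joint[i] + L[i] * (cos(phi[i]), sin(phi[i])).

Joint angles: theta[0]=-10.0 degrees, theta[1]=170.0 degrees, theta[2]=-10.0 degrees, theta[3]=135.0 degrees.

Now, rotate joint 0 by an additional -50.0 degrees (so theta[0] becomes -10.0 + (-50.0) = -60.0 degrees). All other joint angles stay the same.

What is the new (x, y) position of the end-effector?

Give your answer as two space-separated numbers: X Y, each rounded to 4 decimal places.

joint[0] = (0.0000, 0.0000)  (base)
link 0: phi[0] = -60 = -60 deg
  cos(-60 deg) = 0.5000, sin(-60 deg) = -0.8660
  joint[1] = (0.0000, 0.0000) + 2.1 * (0.5000, -0.8660) = (0.0000 + 1.0500, 0.0000 + -1.8187) = (1.0500, -1.8187)
link 1: phi[1] = -60 + 170 = 110 deg
  cos(110 deg) = -0.3420, sin(110 deg) = 0.9397
  joint[2] = (1.0500, -1.8187) + 8.5 * (-0.3420, 0.9397) = (1.0500 + -2.9072, -1.8187 + 7.9874) = (-1.8572, 6.1687)
link 2: phi[2] = -60 + 170 + -10 = 100 deg
  cos(100 deg) = -0.1736, sin(100 deg) = 0.9848
  joint[3] = (-1.8572, 6.1687) + 7.1 * (-0.1736, 0.9848) = (-1.8572 + -1.2329, 6.1687 + 6.9921) = (-3.0901, 13.1609)
link 3: phi[3] = -60 + 170 + -10 + 135 = 235 deg
  cos(235 deg) = -0.5736, sin(235 deg) = -0.8192
  joint[4] = (-3.0901, 13.1609) + 6.8 * (-0.5736, -0.8192) = (-3.0901 + -3.9003, 13.1609 + -5.5702) = (-6.9904, 7.5906)
End effector: (-6.9904, 7.5906)

Answer: -6.9904 7.5906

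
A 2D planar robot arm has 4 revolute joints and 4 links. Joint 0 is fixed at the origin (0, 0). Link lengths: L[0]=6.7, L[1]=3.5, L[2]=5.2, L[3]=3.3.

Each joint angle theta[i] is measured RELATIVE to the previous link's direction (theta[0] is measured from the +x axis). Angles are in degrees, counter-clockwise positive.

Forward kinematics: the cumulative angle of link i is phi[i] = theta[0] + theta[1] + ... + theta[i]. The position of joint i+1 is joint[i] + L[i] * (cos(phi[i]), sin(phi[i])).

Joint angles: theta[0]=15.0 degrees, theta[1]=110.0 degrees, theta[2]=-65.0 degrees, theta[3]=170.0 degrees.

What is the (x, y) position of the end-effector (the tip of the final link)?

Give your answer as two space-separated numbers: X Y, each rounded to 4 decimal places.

joint[0] = (0.0000, 0.0000)  (base)
link 0: phi[0] = 15 = 15 deg
  cos(15 deg) = 0.9659, sin(15 deg) = 0.2588
  joint[1] = (0.0000, 0.0000) + 6.7 * (0.9659, 0.2588) = (0.0000 + 6.4717, 0.0000 + 1.7341) = (6.4717, 1.7341)
link 1: phi[1] = 15 + 110 = 125 deg
  cos(125 deg) = -0.5736, sin(125 deg) = 0.8192
  joint[2] = (6.4717, 1.7341) + 3.5 * (-0.5736, 0.8192) = (6.4717 + -2.0075, 1.7341 + 2.8670) = (4.4642, 4.6011)
link 2: phi[2] = 15 + 110 + -65 = 60 deg
  cos(60 deg) = 0.5000, sin(60 deg) = 0.8660
  joint[3] = (4.4642, 4.6011) + 5.2 * (0.5000, 0.8660) = (4.4642 + 2.6000, 4.6011 + 4.5033) = (7.0642, 9.1045)
link 3: phi[3] = 15 + 110 + -65 + 170 = 230 deg
  cos(230 deg) = -0.6428, sin(230 deg) = -0.7660
  joint[4] = (7.0642, 9.1045) + 3.3 * (-0.6428, -0.7660) = (7.0642 + -2.1212, 9.1045 + -2.5279) = (4.9430, 6.5765)
End effector: (4.9430, 6.5765)

Answer: 4.9430 6.5765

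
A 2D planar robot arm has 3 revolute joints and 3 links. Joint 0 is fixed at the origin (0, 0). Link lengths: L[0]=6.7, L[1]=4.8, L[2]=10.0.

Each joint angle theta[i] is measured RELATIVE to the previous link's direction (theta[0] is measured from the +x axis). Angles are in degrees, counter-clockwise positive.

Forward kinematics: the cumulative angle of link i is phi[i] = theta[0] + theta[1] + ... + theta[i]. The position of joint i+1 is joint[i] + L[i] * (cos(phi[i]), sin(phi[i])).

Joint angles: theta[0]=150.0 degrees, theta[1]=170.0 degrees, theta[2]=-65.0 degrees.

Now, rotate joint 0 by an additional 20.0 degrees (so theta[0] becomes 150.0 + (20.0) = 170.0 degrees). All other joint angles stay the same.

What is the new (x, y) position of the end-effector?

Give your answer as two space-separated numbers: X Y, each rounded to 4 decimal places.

joint[0] = (0.0000, 0.0000)  (base)
link 0: phi[0] = 170 = 170 deg
  cos(170 deg) = -0.9848, sin(170 deg) = 0.1736
  joint[1] = (0.0000, 0.0000) + 6.7 * (-0.9848, 0.1736) = (0.0000 + -6.5982, 0.0000 + 1.1634) = (-6.5982, 1.1634)
link 1: phi[1] = 170 + 170 = 340 deg
  cos(340 deg) = 0.9397, sin(340 deg) = -0.3420
  joint[2] = (-6.5982, 1.1634) + 4.8 * (0.9397, -0.3420) = (-6.5982 + 4.5105, 1.1634 + -1.6417) = (-2.0877, -0.4783)
link 2: phi[2] = 170 + 170 + -65 = 275 deg
  cos(275 deg) = 0.0872, sin(275 deg) = -0.9962
  joint[3] = (-2.0877, -0.4783) + 10 * (0.0872, -0.9962) = (-2.0877 + 0.8716, -0.4783 + -9.9619) = (-1.2161, -10.4402)
End effector: (-1.2161, -10.4402)

Answer: -1.2161 -10.4402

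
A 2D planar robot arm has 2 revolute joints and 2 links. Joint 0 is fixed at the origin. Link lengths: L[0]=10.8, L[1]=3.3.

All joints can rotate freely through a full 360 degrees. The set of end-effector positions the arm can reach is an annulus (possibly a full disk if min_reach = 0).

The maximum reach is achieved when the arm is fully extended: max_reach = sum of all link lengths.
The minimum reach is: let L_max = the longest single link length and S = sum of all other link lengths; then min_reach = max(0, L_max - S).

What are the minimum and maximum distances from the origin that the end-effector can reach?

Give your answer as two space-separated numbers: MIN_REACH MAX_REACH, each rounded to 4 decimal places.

Link lengths: [10.8, 3.3]
max_reach = 10.8 + 3.3 = 14.1
L_max = max([10.8, 3.3]) = 10.8
S (sum of others) = 14.1 - 10.8 = 3.3
min_reach = max(0, 10.8 - 3.3) = max(0, 7.5) = 7.5

Answer: 7.5000 14.1000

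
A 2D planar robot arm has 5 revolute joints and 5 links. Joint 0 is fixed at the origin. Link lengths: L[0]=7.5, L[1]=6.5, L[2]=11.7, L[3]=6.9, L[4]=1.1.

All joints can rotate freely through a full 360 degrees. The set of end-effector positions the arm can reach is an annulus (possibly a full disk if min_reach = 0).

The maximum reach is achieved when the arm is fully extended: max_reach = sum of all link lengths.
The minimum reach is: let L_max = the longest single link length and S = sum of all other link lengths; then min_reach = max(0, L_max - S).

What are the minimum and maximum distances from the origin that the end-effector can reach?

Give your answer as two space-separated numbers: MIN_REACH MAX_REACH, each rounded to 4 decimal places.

Answer: 0.0000 33.7000

Derivation:
Link lengths: [7.5, 6.5, 11.7, 6.9, 1.1]
max_reach = 7.5 + 6.5 + 11.7 + 6.9 + 1.1 = 33.7
L_max = max([7.5, 6.5, 11.7, 6.9, 1.1]) = 11.7
S (sum of others) = 33.7 - 11.7 = 22
min_reach = max(0, 11.7 - 22) = max(0, -10.3) = 0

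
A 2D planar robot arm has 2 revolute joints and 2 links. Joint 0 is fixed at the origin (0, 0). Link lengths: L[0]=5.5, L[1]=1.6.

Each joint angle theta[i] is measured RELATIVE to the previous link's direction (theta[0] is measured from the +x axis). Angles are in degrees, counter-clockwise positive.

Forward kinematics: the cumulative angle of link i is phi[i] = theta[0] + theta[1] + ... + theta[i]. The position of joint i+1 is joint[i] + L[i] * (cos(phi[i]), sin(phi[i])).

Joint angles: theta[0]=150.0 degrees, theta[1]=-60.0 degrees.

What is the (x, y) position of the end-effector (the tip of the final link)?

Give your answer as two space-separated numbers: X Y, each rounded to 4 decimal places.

Answer: -4.7631 4.3500

Derivation:
joint[0] = (0.0000, 0.0000)  (base)
link 0: phi[0] = 150 = 150 deg
  cos(150 deg) = -0.8660, sin(150 deg) = 0.5000
  joint[1] = (0.0000, 0.0000) + 5.5 * (-0.8660, 0.5000) = (0.0000 + -4.7631, 0.0000 + 2.7500) = (-4.7631, 2.7500)
link 1: phi[1] = 150 + -60 = 90 deg
  cos(90 deg) = 0.0000, sin(90 deg) = 1.0000
  joint[2] = (-4.7631, 2.7500) + 1.6 * (0.0000, 1.0000) = (-4.7631 + 0.0000, 2.7500 + 1.6000) = (-4.7631, 4.3500)
End effector: (-4.7631, 4.3500)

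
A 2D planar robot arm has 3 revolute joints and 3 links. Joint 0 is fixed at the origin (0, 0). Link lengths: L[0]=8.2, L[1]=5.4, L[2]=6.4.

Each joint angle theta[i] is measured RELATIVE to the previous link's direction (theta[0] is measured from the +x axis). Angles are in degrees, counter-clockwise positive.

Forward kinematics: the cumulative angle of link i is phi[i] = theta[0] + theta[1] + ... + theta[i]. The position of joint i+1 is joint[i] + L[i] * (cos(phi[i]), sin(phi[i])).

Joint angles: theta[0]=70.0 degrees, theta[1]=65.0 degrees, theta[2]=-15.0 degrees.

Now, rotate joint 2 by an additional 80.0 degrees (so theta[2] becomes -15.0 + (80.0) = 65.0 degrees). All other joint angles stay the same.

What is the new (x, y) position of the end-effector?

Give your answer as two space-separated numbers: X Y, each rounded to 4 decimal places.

joint[0] = (0.0000, 0.0000)  (base)
link 0: phi[0] = 70 = 70 deg
  cos(70 deg) = 0.3420, sin(70 deg) = 0.9397
  joint[1] = (0.0000, 0.0000) + 8.2 * (0.3420, 0.9397) = (0.0000 + 2.8046, 0.0000 + 7.7055) = (2.8046, 7.7055)
link 1: phi[1] = 70 + 65 = 135 deg
  cos(135 deg) = -0.7071, sin(135 deg) = 0.7071
  joint[2] = (2.8046, 7.7055) + 5.4 * (-0.7071, 0.7071) = (2.8046 + -3.8184, 7.7055 + 3.8184) = (-1.0138, 11.5239)
link 2: phi[2] = 70 + 65 + 65 = 200 deg
  cos(200 deg) = -0.9397, sin(200 deg) = -0.3420
  joint[3] = (-1.0138, 11.5239) + 6.4 * (-0.9397, -0.3420) = (-1.0138 + -6.0140, 11.5239 + -2.1889) = (-7.0278, 9.3349)
End effector: (-7.0278, 9.3349)

Answer: -7.0278 9.3349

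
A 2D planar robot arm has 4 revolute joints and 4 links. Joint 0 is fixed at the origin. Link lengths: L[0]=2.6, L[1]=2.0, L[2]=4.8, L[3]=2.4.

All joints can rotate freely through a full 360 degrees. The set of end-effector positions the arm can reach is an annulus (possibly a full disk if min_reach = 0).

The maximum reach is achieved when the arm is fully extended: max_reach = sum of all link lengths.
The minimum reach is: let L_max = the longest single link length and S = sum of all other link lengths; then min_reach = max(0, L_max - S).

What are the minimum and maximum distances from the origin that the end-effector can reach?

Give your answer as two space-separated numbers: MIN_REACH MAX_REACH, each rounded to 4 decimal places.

Link lengths: [2.6, 2.0, 4.8, 2.4]
max_reach = 2.6 + 2 + 4.8 + 2.4 = 11.8
L_max = max([2.6, 2.0, 4.8, 2.4]) = 4.8
S (sum of others) = 11.8 - 4.8 = 7
min_reach = max(0, 4.8 - 7) = max(0, -2.2) = 0

Answer: 0.0000 11.8000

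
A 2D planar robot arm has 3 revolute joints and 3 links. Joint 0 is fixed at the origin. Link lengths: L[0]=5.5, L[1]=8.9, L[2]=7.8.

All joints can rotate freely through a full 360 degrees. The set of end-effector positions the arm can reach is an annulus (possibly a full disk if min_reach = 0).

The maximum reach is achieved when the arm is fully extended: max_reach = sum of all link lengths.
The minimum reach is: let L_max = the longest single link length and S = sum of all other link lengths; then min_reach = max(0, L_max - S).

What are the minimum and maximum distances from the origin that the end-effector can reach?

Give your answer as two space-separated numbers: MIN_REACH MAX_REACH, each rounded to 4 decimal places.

Answer: 0.0000 22.2000

Derivation:
Link lengths: [5.5, 8.9, 7.8]
max_reach = 5.5 + 8.9 + 7.8 = 22.2
L_max = max([5.5, 8.9, 7.8]) = 8.9
S (sum of others) = 22.2 - 8.9 = 13.3
min_reach = max(0, 8.9 - 13.3) = max(0, -4.4) = 0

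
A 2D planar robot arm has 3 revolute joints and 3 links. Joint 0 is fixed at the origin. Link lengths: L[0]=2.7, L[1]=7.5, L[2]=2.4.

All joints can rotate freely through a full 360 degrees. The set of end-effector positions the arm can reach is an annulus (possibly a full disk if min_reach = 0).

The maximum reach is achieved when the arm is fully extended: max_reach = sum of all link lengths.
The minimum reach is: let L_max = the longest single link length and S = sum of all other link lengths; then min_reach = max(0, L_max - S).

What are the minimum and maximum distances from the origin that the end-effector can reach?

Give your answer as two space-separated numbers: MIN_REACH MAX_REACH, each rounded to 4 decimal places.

Link lengths: [2.7, 7.5, 2.4]
max_reach = 2.7 + 7.5 + 2.4 = 12.6
L_max = max([2.7, 7.5, 2.4]) = 7.5
S (sum of others) = 12.6 - 7.5 = 5.1
min_reach = max(0, 7.5 - 5.1) = max(0, 2.4) = 2.4

Answer: 2.4000 12.6000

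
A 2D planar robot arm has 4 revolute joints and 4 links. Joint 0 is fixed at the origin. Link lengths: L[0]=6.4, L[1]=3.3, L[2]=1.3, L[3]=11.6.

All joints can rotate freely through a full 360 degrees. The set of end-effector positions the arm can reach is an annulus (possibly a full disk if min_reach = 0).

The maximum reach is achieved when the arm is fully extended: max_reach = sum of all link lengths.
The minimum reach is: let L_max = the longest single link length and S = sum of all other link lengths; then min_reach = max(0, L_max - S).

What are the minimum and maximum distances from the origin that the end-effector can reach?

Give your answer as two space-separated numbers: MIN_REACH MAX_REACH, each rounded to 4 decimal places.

Link lengths: [6.4, 3.3, 1.3, 11.6]
max_reach = 6.4 + 3.3 + 1.3 + 11.6 = 22.6
L_max = max([6.4, 3.3, 1.3, 11.6]) = 11.6
S (sum of others) = 22.6 - 11.6 = 11
min_reach = max(0, 11.6 - 11) = max(0, 0.6) = 0.6

Answer: 0.6000 22.6000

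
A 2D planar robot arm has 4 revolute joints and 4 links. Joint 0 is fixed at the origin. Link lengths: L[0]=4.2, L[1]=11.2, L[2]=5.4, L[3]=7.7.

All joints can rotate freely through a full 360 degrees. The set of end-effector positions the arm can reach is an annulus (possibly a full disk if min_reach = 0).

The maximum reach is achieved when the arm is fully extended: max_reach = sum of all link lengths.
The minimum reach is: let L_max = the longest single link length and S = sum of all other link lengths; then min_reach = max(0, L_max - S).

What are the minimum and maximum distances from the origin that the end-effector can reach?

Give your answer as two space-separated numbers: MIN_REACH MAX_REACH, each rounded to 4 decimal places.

Link lengths: [4.2, 11.2, 5.4, 7.7]
max_reach = 4.2 + 11.2 + 5.4 + 7.7 = 28.5
L_max = max([4.2, 11.2, 5.4, 7.7]) = 11.2
S (sum of others) = 28.5 - 11.2 = 17.3
min_reach = max(0, 11.2 - 17.3) = max(0, -6.1) = 0

Answer: 0.0000 28.5000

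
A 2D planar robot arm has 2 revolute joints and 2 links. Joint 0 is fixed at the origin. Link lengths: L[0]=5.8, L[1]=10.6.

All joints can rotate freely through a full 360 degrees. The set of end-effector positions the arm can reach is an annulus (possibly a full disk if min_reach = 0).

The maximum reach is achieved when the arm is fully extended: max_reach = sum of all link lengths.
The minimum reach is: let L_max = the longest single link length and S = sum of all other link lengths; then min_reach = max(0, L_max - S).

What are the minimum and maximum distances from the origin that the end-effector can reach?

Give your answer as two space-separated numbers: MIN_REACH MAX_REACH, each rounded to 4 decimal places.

Link lengths: [5.8, 10.6]
max_reach = 5.8 + 10.6 = 16.4
L_max = max([5.8, 10.6]) = 10.6
S (sum of others) = 16.4 - 10.6 = 5.8
min_reach = max(0, 10.6 - 5.8) = max(0, 4.8) = 4.8

Answer: 4.8000 16.4000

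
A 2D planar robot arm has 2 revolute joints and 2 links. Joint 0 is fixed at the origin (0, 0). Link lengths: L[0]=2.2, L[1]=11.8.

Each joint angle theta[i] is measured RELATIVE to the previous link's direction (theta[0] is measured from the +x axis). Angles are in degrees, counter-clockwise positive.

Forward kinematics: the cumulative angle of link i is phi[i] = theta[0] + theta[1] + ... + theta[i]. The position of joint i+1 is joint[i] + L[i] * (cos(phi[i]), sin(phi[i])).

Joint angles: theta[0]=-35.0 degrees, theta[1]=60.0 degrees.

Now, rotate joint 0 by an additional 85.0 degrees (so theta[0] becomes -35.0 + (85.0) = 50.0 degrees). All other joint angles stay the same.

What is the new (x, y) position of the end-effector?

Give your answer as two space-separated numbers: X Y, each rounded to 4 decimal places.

joint[0] = (0.0000, 0.0000)  (base)
link 0: phi[0] = 50 = 50 deg
  cos(50 deg) = 0.6428, sin(50 deg) = 0.7660
  joint[1] = (0.0000, 0.0000) + 2.2 * (0.6428, 0.7660) = (0.0000 + 1.4141, 0.0000 + 1.6853) = (1.4141, 1.6853)
link 1: phi[1] = 50 + 60 = 110 deg
  cos(110 deg) = -0.3420, sin(110 deg) = 0.9397
  joint[2] = (1.4141, 1.6853) + 11.8 * (-0.3420, 0.9397) = (1.4141 + -4.0358, 1.6853 + 11.0884) = (-2.6217, 12.7737)
End effector: (-2.6217, 12.7737)

Answer: -2.6217 12.7737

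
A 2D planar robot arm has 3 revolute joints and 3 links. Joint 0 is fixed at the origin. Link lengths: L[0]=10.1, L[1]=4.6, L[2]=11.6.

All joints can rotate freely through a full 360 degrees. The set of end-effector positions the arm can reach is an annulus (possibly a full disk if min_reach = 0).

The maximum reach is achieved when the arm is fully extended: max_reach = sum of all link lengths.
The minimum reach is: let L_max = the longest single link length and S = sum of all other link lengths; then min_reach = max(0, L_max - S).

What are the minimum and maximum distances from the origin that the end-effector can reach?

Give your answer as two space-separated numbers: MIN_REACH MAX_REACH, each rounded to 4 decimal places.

Answer: 0.0000 26.3000

Derivation:
Link lengths: [10.1, 4.6, 11.6]
max_reach = 10.1 + 4.6 + 11.6 = 26.3
L_max = max([10.1, 4.6, 11.6]) = 11.6
S (sum of others) = 26.3 - 11.6 = 14.7
min_reach = max(0, 11.6 - 14.7) = max(0, -3.1) = 0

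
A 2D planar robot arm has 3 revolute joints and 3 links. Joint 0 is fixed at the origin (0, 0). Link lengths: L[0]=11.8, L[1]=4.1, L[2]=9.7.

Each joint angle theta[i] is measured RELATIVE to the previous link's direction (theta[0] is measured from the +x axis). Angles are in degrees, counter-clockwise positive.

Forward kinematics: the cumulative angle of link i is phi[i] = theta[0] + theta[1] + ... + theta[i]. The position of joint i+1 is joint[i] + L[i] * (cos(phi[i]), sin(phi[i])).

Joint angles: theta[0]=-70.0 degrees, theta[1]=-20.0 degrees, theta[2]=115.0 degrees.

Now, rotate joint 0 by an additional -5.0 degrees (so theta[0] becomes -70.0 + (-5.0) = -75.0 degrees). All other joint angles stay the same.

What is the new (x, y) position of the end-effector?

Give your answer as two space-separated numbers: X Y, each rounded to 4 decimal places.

Answer: 11.8117 -12.1647

Derivation:
joint[0] = (0.0000, 0.0000)  (base)
link 0: phi[0] = -75 = -75 deg
  cos(-75 deg) = 0.2588, sin(-75 deg) = -0.9659
  joint[1] = (0.0000, 0.0000) + 11.8 * (0.2588, -0.9659) = (0.0000 + 3.0541, 0.0000 + -11.3979) = (3.0541, -11.3979)
link 1: phi[1] = -75 + -20 = -95 deg
  cos(-95 deg) = -0.0872, sin(-95 deg) = -0.9962
  joint[2] = (3.0541, -11.3979) + 4.1 * (-0.0872, -0.9962) = (3.0541 + -0.3573, -11.3979 + -4.0844) = (2.6967, -15.4823)
link 2: phi[2] = -75 + -20 + 115 = 20 deg
  cos(20 deg) = 0.9397, sin(20 deg) = 0.3420
  joint[3] = (2.6967, -15.4823) + 9.7 * (0.9397, 0.3420) = (2.6967 + 9.1150, -15.4823 + 3.3176) = (11.8117, -12.1647)
End effector: (11.8117, -12.1647)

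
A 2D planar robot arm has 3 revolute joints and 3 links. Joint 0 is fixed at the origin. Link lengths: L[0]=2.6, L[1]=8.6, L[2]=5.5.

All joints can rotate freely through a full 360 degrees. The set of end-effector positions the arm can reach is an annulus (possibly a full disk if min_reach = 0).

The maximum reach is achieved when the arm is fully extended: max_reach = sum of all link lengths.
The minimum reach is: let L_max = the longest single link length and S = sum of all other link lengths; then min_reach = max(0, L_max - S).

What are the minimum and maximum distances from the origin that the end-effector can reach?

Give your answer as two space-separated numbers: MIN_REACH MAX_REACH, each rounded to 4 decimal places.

Link lengths: [2.6, 8.6, 5.5]
max_reach = 2.6 + 8.6 + 5.5 = 16.7
L_max = max([2.6, 8.6, 5.5]) = 8.6
S (sum of others) = 16.7 - 8.6 = 8.1
min_reach = max(0, 8.6 - 8.1) = max(0, 0.5) = 0.5

Answer: 0.5000 16.7000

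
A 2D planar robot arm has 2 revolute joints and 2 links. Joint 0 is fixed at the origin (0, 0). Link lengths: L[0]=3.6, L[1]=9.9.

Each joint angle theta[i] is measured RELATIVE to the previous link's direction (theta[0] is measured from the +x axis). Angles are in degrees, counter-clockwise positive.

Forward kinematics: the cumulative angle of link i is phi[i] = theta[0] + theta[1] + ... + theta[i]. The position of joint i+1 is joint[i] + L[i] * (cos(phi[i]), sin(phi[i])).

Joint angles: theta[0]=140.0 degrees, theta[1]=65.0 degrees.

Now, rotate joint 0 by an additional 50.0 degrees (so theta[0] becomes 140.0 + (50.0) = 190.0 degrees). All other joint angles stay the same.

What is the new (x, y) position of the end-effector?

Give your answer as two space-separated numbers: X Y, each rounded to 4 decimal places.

Answer: -6.1076 -10.1878

Derivation:
joint[0] = (0.0000, 0.0000)  (base)
link 0: phi[0] = 190 = 190 deg
  cos(190 deg) = -0.9848, sin(190 deg) = -0.1736
  joint[1] = (0.0000, 0.0000) + 3.6 * (-0.9848, -0.1736) = (0.0000 + -3.5453, 0.0000 + -0.6251) = (-3.5453, -0.6251)
link 1: phi[1] = 190 + 65 = 255 deg
  cos(255 deg) = -0.2588, sin(255 deg) = -0.9659
  joint[2] = (-3.5453, -0.6251) + 9.9 * (-0.2588, -0.9659) = (-3.5453 + -2.5623, -0.6251 + -9.5627) = (-6.1076, -10.1878)
End effector: (-6.1076, -10.1878)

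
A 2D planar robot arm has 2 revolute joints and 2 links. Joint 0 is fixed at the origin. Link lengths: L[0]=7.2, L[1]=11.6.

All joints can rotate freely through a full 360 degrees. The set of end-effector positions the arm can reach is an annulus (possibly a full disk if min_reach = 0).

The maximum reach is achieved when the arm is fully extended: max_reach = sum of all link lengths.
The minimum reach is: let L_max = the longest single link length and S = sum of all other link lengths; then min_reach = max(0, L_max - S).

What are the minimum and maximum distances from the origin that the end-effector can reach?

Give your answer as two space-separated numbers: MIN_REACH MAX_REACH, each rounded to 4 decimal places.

Link lengths: [7.2, 11.6]
max_reach = 7.2 + 11.6 = 18.8
L_max = max([7.2, 11.6]) = 11.6
S (sum of others) = 18.8 - 11.6 = 7.2
min_reach = max(0, 11.6 - 7.2) = max(0, 4.4) = 4.4

Answer: 4.4000 18.8000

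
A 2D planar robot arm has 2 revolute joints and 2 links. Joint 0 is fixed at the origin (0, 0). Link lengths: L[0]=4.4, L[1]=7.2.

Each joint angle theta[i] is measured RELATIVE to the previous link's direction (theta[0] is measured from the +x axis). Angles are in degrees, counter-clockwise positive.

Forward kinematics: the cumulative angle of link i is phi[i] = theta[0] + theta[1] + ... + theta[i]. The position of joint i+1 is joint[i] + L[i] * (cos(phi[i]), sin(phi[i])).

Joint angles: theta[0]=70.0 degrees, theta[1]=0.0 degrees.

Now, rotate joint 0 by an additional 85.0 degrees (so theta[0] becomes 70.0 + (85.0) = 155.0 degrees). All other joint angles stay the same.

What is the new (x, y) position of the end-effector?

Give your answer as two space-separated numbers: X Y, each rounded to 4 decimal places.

Answer: -10.5132 4.9024

Derivation:
joint[0] = (0.0000, 0.0000)  (base)
link 0: phi[0] = 155 = 155 deg
  cos(155 deg) = -0.9063, sin(155 deg) = 0.4226
  joint[1] = (0.0000, 0.0000) + 4.4 * (-0.9063, 0.4226) = (0.0000 + -3.9878, 0.0000 + 1.8595) = (-3.9878, 1.8595)
link 1: phi[1] = 155 + 0 = 155 deg
  cos(155 deg) = -0.9063, sin(155 deg) = 0.4226
  joint[2] = (-3.9878, 1.8595) + 7.2 * (-0.9063, 0.4226) = (-3.9878 + -6.5254, 1.8595 + 3.0429) = (-10.5132, 4.9024)
End effector: (-10.5132, 4.9024)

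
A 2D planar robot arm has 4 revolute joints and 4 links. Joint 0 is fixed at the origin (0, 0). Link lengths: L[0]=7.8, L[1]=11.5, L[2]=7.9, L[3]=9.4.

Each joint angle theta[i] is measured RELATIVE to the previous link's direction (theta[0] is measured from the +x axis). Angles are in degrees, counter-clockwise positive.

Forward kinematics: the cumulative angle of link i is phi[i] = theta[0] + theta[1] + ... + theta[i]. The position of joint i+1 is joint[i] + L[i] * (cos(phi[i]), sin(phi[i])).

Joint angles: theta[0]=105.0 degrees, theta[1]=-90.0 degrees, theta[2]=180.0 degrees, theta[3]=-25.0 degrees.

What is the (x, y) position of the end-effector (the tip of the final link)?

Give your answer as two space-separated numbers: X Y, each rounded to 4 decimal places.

joint[0] = (0.0000, 0.0000)  (base)
link 0: phi[0] = 105 = 105 deg
  cos(105 deg) = -0.2588, sin(105 deg) = 0.9659
  joint[1] = (0.0000, 0.0000) + 7.8 * (-0.2588, 0.9659) = (0.0000 + -2.0188, 0.0000 + 7.5342) = (-2.0188, 7.5342)
link 1: phi[1] = 105 + -90 = 15 deg
  cos(15 deg) = 0.9659, sin(15 deg) = 0.2588
  joint[2] = (-2.0188, 7.5342) + 11.5 * (0.9659, 0.2588) = (-2.0188 + 11.1081, 7.5342 + 2.9764) = (9.0894, 10.5106)
link 2: phi[2] = 105 + -90 + 180 = 195 deg
  cos(195 deg) = -0.9659, sin(195 deg) = -0.2588
  joint[3] = (9.0894, 10.5106) + 7.9 * (-0.9659, -0.2588) = (9.0894 + -7.6308, 10.5106 + -2.0447) = (1.4585, 8.4660)
link 3: phi[3] = 105 + -90 + 180 + -25 = 170 deg
  cos(170 deg) = -0.9848, sin(170 deg) = 0.1736
  joint[4] = (1.4585, 8.4660) + 9.4 * (-0.9848, 0.1736) = (1.4585 + -9.2572, 8.4660 + 1.6323) = (-7.7986, 10.0983)
End effector: (-7.7986, 10.0983)

Answer: -7.7986 10.0983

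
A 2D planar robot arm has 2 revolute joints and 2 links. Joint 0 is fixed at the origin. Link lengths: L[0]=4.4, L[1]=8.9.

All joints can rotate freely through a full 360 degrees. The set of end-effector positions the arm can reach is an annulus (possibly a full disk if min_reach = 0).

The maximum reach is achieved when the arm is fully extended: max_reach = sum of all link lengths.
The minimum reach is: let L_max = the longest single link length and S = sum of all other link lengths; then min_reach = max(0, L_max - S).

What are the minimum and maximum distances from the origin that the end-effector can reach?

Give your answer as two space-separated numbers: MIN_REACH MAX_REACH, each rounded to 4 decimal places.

Link lengths: [4.4, 8.9]
max_reach = 4.4 + 8.9 = 13.3
L_max = max([4.4, 8.9]) = 8.9
S (sum of others) = 13.3 - 8.9 = 4.4
min_reach = max(0, 8.9 - 4.4) = max(0, 4.5) = 4.5

Answer: 4.5000 13.3000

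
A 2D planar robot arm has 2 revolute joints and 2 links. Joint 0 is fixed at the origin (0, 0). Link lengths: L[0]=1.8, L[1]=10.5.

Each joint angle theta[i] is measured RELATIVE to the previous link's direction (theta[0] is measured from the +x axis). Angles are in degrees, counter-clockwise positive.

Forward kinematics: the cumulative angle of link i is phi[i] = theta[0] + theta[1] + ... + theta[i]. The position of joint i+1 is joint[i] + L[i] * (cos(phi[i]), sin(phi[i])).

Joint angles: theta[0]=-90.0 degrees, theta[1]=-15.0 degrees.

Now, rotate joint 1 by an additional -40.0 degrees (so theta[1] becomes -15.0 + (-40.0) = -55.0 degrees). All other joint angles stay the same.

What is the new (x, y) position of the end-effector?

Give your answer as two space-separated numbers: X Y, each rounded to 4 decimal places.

Answer: -8.6011 -7.8226

Derivation:
joint[0] = (0.0000, 0.0000)  (base)
link 0: phi[0] = -90 = -90 deg
  cos(-90 deg) = 0.0000, sin(-90 deg) = -1.0000
  joint[1] = (0.0000, 0.0000) + 1.8 * (0.0000, -1.0000) = (0.0000 + 0.0000, 0.0000 + -1.8000) = (0.0000, -1.8000)
link 1: phi[1] = -90 + -55 = -145 deg
  cos(-145 deg) = -0.8192, sin(-145 deg) = -0.5736
  joint[2] = (0.0000, -1.8000) + 10.5 * (-0.8192, -0.5736) = (0.0000 + -8.6011, -1.8000 + -6.0226) = (-8.6011, -7.8226)
End effector: (-8.6011, -7.8226)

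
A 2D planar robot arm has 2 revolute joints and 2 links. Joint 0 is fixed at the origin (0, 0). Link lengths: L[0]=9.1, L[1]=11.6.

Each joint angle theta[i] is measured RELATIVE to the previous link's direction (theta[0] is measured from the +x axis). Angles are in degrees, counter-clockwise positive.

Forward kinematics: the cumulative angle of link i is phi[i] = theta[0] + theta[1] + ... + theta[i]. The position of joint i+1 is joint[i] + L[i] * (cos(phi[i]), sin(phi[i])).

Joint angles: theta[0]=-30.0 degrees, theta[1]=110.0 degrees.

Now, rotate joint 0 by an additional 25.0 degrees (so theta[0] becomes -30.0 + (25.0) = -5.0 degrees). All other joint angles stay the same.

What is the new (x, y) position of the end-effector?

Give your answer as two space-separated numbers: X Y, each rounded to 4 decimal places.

Answer: 6.0631 10.4116

Derivation:
joint[0] = (0.0000, 0.0000)  (base)
link 0: phi[0] = -5 = -5 deg
  cos(-5 deg) = 0.9962, sin(-5 deg) = -0.0872
  joint[1] = (0.0000, 0.0000) + 9.1 * (0.9962, -0.0872) = (0.0000 + 9.0654, 0.0000 + -0.7931) = (9.0654, -0.7931)
link 1: phi[1] = -5 + 110 = 105 deg
  cos(105 deg) = -0.2588, sin(105 deg) = 0.9659
  joint[2] = (9.0654, -0.7931) + 11.6 * (-0.2588, 0.9659) = (9.0654 + -3.0023, -0.7931 + 11.2047) = (6.0631, 10.4116)
End effector: (6.0631, 10.4116)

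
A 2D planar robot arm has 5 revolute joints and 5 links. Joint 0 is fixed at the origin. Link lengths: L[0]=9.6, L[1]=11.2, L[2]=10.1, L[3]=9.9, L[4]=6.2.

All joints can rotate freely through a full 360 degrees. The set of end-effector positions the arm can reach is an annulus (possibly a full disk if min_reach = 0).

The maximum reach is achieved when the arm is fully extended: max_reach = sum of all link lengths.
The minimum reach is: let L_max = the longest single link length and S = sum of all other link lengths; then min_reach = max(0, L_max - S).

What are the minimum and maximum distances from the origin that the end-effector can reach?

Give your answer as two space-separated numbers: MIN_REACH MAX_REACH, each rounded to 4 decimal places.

Answer: 0.0000 47.0000

Derivation:
Link lengths: [9.6, 11.2, 10.1, 9.9, 6.2]
max_reach = 9.6 + 11.2 + 10.1 + 9.9 + 6.2 = 47
L_max = max([9.6, 11.2, 10.1, 9.9, 6.2]) = 11.2
S (sum of others) = 47 - 11.2 = 35.8
min_reach = max(0, 11.2 - 35.8) = max(0, -24.6) = 0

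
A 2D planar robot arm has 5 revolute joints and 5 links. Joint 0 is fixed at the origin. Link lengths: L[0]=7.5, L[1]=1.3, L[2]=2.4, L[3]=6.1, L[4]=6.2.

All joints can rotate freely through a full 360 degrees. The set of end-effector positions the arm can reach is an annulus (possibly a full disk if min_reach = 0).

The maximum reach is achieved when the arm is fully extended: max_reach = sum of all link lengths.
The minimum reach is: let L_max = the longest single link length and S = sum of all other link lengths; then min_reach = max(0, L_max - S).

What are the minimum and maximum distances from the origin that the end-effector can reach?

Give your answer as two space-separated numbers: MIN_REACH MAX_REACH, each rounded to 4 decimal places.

Link lengths: [7.5, 1.3, 2.4, 6.1, 6.2]
max_reach = 7.5 + 1.3 + 2.4 + 6.1 + 6.2 = 23.5
L_max = max([7.5, 1.3, 2.4, 6.1, 6.2]) = 7.5
S (sum of others) = 23.5 - 7.5 = 16
min_reach = max(0, 7.5 - 16) = max(0, -8.5) = 0

Answer: 0.0000 23.5000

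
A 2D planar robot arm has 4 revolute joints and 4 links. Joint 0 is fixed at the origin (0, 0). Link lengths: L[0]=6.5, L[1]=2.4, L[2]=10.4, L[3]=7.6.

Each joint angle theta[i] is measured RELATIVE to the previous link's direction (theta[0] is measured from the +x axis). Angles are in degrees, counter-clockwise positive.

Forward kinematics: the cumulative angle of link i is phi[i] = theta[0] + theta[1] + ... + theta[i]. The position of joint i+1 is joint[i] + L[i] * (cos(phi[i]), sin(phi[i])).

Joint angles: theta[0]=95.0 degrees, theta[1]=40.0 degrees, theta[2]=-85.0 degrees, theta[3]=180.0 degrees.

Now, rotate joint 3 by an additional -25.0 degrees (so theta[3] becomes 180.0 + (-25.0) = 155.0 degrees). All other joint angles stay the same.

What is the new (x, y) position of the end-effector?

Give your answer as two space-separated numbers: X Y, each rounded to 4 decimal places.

Answer: -2.4665 12.9273

Derivation:
joint[0] = (0.0000, 0.0000)  (base)
link 0: phi[0] = 95 = 95 deg
  cos(95 deg) = -0.0872, sin(95 deg) = 0.9962
  joint[1] = (0.0000, 0.0000) + 6.5 * (-0.0872, 0.9962) = (0.0000 + -0.5665, 0.0000 + 6.4753) = (-0.5665, 6.4753)
link 1: phi[1] = 95 + 40 = 135 deg
  cos(135 deg) = -0.7071, sin(135 deg) = 0.7071
  joint[2] = (-0.5665, 6.4753) + 2.4 * (-0.7071, 0.7071) = (-0.5665 + -1.6971, 6.4753 + 1.6971) = (-2.2636, 8.1723)
link 2: phi[2] = 95 + 40 + -85 = 50 deg
  cos(50 deg) = 0.6428, sin(50 deg) = 0.7660
  joint[3] = (-2.2636, 8.1723) + 10.4 * (0.6428, 0.7660) = (-2.2636 + 6.6850, 8.1723 + 7.9669) = (4.4214, 16.1392)
link 3: phi[3] = 95 + 40 + -85 + 155 = 205 deg
  cos(205 deg) = -0.9063, sin(205 deg) = -0.4226
  joint[4] = (4.4214, 16.1392) + 7.6 * (-0.9063, -0.4226) = (4.4214 + -6.8879, 16.1392 + -3.2119) = (-2.4665, 12.9273)
End effector: (-2.4665, 12.9273)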